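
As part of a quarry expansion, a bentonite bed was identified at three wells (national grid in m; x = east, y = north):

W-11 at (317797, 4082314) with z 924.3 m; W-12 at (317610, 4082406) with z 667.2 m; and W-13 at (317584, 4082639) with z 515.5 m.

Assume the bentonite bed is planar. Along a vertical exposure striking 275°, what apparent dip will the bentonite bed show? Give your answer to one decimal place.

49.2°

Let the plane be z = a·x + b·y + c.
W-12−W-11: −187a + 92b = −257.1;  W-13−W-11: −213a + 325b = −408.8.
Solving gives a = 1.11581, b = −0.52656.
Unit vector along 275° is (sin 275°, cos 275°) = (-0.9962, 0.0872).
Slope in that direction = a·(-0.9962) + b·(0.0872) = −1.15746.
Apparent dip = arctan|1.15746| = 49.2° (true dip is 51.0°, so apparent ≤ true as expected).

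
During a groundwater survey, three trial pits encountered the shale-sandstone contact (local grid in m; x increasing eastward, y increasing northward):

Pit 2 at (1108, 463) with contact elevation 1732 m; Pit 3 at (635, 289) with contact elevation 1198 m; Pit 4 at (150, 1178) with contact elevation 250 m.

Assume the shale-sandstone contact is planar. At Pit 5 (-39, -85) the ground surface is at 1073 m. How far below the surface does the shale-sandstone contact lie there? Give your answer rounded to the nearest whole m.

Two edge vectors: Pit 2→Pit 3 = (-473, -174, -534), Pit 2→Pit 4 = (-958, 715, -1482).
Normal n = (Pit 2→Pit 3) × (Pit 2→Pit 4) = (639678, -189414, -504887).
So ∂z/∂x = −n_x/n_z = 1.26697 and ∂z/∂y = −n_y/n_z = −0.37516.
Intercept c from Pit 2: 1732 − 1403.81 + 173.70 = 501.89.
At (-39, -85): z_contact = −49.4 + 31.9 + 501.89 = 484.4 m.
Depth below ground = 1073 − 484.4 = 589 m.

589 m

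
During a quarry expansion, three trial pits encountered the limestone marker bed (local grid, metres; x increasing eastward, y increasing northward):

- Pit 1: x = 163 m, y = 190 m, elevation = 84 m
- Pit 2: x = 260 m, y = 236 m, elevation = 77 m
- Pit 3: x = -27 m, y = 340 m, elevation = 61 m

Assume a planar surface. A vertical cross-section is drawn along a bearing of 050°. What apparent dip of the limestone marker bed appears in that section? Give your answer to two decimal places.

Let the plane be z = a·x + b·y + c.
Pit 2−Pit 1: 97a + 46b = −7;  Pit 3−Pit 1: −190a + 150b = −23.
Solving gives a = 0.00034, b = −0.15290.
Unit vector along 050° is (sin 50°, cos 50°) = (0.7660, 0.6428).
Slope in that direction = a·(0.7660) + b·(0.6428) = −0.09802.
Apparent dip = arctan|0.09802| = 5.60° (true dip is 8.7°, so apparent ≤ true as expected).

5.60°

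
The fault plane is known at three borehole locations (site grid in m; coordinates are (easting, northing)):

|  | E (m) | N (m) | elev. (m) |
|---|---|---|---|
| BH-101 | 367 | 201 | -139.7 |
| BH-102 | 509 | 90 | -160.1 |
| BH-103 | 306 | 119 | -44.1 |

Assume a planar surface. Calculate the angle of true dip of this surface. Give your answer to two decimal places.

Two edge vectors: BH-101→BH-102 = (142, -111, -20.4), BH-101→BH-103 = (-61, -82, 95.6).
Normal n = (BH-101→BH-102) × (BH-101→BH-103) = (-12284.4, -12330.8, -18415).
So ∂z/∂E = −n_x/n_z = −0.66709 and ∂z/∂N = −n_y/n_z = −0.66961.
Gradient magnitude |∇z| = √(a² + b²) = √(0.44500 + 0.44837) = 0.94519.
True dip = arctan(0.94519) = 43.39°, dipping toward NE (azimuth ≈ 045°).

43.39°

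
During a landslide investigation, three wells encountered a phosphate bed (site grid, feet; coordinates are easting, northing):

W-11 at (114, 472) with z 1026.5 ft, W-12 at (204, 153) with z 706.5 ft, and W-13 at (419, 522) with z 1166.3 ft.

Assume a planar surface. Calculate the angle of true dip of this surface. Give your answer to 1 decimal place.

48.2°

Let the plane be z = a·easting + b·northing + c.
W-12−W-11: 90a − 319b = −320;  W-13−W-11: 305a + 50b = 139.8.
Solving gives a = 0.28092, b = 1.08239.
Gradient magnitude |∇z| = √(a² + b²) = √(0.07892 + 1.17157) = 1.11825.
True dip = arctan(1.11825) = 48.2°, dipping toward SSW (azimuth ≈ 195°).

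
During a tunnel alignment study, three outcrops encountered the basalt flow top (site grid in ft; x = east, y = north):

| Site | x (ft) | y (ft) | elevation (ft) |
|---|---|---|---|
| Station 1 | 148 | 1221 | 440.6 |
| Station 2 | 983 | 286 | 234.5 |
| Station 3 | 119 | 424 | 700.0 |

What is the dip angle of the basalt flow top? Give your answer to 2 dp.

Two edge vectors: Station 1→Station 2 = (835, -935, -206.1), Station 1→Station 3 = (-29, -797, 259.4).
Normal n = (Station 1→Station 2) × (Station 1→Station 3) = (-406800.7, -210622.1, -692610).
So ∂z/∂x = −n_x/n_z = −0.58734 and ∂z/∂y = −n_y/n_z = −0.30410.
Gradient magnitude |∇z| = √(a² + b²) = √(0.34497 + 0.09248) = 0.66140.
True dip = arctan(0.66140) = 33.48°, dipping toward ENE (azimuth ≈ 063°).

33.48°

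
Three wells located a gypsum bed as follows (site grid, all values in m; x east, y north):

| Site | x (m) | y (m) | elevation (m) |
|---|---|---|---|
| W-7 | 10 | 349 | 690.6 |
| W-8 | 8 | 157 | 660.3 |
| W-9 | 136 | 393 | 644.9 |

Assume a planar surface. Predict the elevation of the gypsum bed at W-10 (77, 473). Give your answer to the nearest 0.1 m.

682.6 m

Two edge vectors: W-7→W-8 = (-2, -192, -30.3), W-7→W-9 = (126, 44, -45.7).
Normal n = (W-7→W-8) × (W-7→W-9) = (10107.6, -3909.2, 24104).
So ∂z/∂x = −n_x/n_z = −0.41933 and ∂z/∂y = −n_y/n_z = 0.16218.
Intercept c from W-7: 690.6 + 4.19 − 56.60 = 638.19.
At (77, 473): z = −32.3 + 76.7 + 638.19 = 682.6 m.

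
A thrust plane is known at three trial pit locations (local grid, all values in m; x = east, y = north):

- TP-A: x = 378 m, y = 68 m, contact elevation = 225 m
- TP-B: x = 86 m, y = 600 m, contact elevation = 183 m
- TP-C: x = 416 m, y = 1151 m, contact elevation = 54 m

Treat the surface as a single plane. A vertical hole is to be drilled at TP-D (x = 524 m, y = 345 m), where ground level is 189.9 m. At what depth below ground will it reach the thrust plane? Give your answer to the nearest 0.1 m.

27.1 m

Let the plane be z = a·x + b·y + c.
TP-B−TP-A: −292a + 532b = −42;  TP-C−TP-A: 38a + 1083b = −171.
Solving gives a = −0.135193, b = −0.153151.
Then c = 225 − a·378 − b·68 = 286.52.
At (524, 345): z_contact = −70.84 − 52.84 + 286.52 = 162.84 m.
Depth below ground = 189.9 − 162.84 = 27.1 m.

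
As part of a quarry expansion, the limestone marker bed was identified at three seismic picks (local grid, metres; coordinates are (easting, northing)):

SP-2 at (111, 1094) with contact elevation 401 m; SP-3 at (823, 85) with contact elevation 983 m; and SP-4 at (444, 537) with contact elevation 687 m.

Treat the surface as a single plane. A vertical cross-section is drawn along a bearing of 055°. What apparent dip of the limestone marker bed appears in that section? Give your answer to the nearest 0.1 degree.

21.2°

Let the plane be z = a·E + b·N + c.
SP-3−SP-2: 712a − 1009b = 582;  SP-4−SP-2: 333a − 557b = 286.
Solving gives a = 0.58758, b = −0.16218.
Unit vector along 055° is (sin 55°, cos 55°) = (0.8192, 0.5736).
Slope in that direction = a·(0.8192) + b·(0.5736) = 0.38830.
Apparent dip = arctan|0.38830| = 21.2° (true dip is 31.4°, so apparent ≤ true as expected).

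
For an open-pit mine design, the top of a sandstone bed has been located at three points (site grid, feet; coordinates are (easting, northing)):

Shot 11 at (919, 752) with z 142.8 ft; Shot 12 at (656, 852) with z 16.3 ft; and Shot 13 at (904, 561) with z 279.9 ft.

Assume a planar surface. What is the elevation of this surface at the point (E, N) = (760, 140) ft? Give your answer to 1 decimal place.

559.7 ft

Let the plane be z = a·E + b·N + c.
Shot 12−Shot 11: −263a + 100b = −126.5;  Shot 13−Shot 11: −15a − 191b = 137.1.
Solving gives a = 0.20203, b = −0.73367.
Then c = 142.8 − a·919 − b·752 = 508.85.
At (760, 140): z = 153.5 − 102.7 + 508.85 = 559.7 ft.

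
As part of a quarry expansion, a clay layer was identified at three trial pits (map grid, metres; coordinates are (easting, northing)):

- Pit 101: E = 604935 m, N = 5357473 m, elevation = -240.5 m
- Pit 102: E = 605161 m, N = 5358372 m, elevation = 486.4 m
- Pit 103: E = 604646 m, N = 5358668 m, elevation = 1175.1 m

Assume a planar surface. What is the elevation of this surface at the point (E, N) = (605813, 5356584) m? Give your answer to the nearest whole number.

-1799 m

Two edge vectors: Pit 101→Pit 102 = (226, 899, 726.9), Pit 101→Pit 103 = (-289, 1195, 1415.6).
Normal n = (Pit 101→Pit 102) × (Pit 101→Pit 103) = (403978.9, -529999.7, 529881).
So ∂z/∂E = −n_x/n_z = −0.76239552 and ∂z/∂N = −n_y/n_z = 1.00022401.
Intercept c from Pit 101: -240.5 + 461199.73 − 5358673.14 = −4897713.91.
At (605813, 5356584): z = −461869.1 + 5357783.9 − 4897713.91 = -1799.1 m.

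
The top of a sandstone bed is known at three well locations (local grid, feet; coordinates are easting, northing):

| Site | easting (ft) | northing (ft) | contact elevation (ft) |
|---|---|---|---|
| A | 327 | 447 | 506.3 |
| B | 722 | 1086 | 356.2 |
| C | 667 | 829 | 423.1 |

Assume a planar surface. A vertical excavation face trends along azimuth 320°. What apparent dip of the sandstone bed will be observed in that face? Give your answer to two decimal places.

14.04°

Let the plane be z = a·easting + b·northing + c.
B−A: 395a + 639b = −150.1;  C−A: 340a + 382b = −83.2.
Solving gives a = 0.06288, b = −0.27377.
Unit vector along 320° is (sin 320°, cos 320°) = (-0.6428, 0.7660).
Slope in that direction = a·(-0.6428) + b·(0.7660) = −0.25014.
Apparent dip = arctan|0.25014| = 14.04° (true dip is 15.7°, so apparent ≤ true as expected).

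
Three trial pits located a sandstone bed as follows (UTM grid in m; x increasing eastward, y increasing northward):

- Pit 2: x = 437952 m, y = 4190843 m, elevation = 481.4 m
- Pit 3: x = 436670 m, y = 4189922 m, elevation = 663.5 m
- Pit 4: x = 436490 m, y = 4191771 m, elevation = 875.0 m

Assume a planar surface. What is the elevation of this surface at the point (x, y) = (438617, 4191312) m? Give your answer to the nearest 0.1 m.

Two edge vectors: Pit 2→Pit 3 = (-1282, -921, 182.1), Pit 2→Pit 4 = (-1462, 928, 393.6).
Normal n = (Pit 2→Pit 3) × (Pit 2→Pit 4) = (-531494.4, 238365, -2536198).
So ∂z/∂x = −n_x/n_z = −0.209563449 and ∂z/∂y = −n_y/n_z = 0.093985170.
Intercept c from Pit 2: 481.4 + 91778.73 − 393877.09 = −301616.96.
At (438617, 4191312): z = −91918.1 + 393921.2 − 301616.96 = 386.1 m.

386.1 m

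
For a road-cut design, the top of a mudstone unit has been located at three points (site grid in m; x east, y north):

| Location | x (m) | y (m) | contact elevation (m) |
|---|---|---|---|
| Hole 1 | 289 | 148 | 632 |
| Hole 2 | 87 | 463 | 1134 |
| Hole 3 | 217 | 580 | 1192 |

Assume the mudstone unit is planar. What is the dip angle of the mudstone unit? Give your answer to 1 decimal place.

53.4°

Two edge vectors: Hole 1→Hole 2 = (-202, 315, 502), Hole 1→Hole 3 = (-72, 432, 560).
Normal n = (Hole 1→Hole 2) × (Hole 1→Hole 3) = (-40464, 76976, -64584).
So ∂z/∂x = −n_x/n_z = −0.62653 and ∂z/∂y = −n_y/n_z = 1.19187.
Gradient magnitude |∇z| = √(a² + b²) = √(0.39254 + 1.42056) = 1.34652.
True dip = arctan(1.34652) = 53.4°, dipping toward SSE (azimuth ≈ 152°).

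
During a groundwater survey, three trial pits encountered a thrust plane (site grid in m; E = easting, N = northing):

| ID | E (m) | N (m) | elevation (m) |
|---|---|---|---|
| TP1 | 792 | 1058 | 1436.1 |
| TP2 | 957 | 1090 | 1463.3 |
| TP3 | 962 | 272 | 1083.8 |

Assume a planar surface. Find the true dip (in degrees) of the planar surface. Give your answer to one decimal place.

25.2°

Let the plane be z = a·E + b·N + c.
TP2−TP1: 165a + 32b = 27.2;  TP3−TP1: 170a − 786b = −352.3.
Solving gives a = 0.07478, b = 0.46439.
Gradient magnitude |∇z| = √(a² + b²) = √(0.00559 + 0.21566) = 0.47038.
True dip = arctan(0.47038) = 25.2°, dipping toward S (azimuth ≈ 189°).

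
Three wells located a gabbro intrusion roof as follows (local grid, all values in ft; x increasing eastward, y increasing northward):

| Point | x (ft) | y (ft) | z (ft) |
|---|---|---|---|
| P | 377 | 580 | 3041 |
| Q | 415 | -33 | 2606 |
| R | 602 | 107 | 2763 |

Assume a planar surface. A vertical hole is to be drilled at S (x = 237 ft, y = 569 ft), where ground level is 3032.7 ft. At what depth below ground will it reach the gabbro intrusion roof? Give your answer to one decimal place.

Two edge vectors: P→Q = (38, -613, -435), P→R = (225, -473, -278).
Normal n = (P→Q) × (P→R) = (-35341, -87311, 119951).
So ∂z/∂x = −n_x/n_z = 0.29463 and ∂z/∂y = −n_y/n_z = 0.72789.
Intercept c from P: 3041 − 111.07 − 422.18 = 2507.75.
At (237, 569): z_contact = 69.83 + 414.17 + 2507.75 = 2991.75 ft.
Depth below ground = 3032.7 − 2991.75 = 41.0 ft.

41.0 ft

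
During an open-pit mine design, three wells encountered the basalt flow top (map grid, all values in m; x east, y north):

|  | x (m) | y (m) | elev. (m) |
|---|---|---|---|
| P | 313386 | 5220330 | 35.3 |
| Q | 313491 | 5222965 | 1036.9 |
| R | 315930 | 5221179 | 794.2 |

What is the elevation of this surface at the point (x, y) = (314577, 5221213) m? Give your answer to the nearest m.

572 m

Two edge vectors: P→Q = (105, 2635, 1001.6), P→R = (2544, 849, 758.9).
Normal n = (P→Q) × (P→R) = (1149343.1, 2468385.9, -6614295).
So ∂z/∂x = −n_x/n_z = 0.17376653 and ∂z/∂y = −n_y/n_z = 0.37318957.
Intercept c from P: 35.3 − 54456.00 − 1948172.70 = −2002593.40.
At (314577, 5221213): z = 54663.0 + 1948502.2 − 2002593.40 = 571.8 m.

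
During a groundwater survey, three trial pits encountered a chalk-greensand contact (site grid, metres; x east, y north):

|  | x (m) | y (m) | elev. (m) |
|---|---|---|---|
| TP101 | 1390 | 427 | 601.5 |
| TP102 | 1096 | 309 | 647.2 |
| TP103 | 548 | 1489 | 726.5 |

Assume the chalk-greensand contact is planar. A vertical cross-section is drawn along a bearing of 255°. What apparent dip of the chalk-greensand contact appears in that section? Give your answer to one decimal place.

Let the plane be z = a·x + b·y + c.
TP102−TP101: −294a − 118b = 45.7;  TP103−TP101: −842a + 1062b = 125.
Solving gives a = −0.15376, b = −0.00420.
Unit vector along 255° is (sin 255°, cos 255°) = (-0.9659, -0.2588).
Slope in that direction = a·(-0.9659) + b·(-0.2588) = 0.14960.
Apparent dip = arctan|0.14960| = 8.5° (true dip is 8.7°, so apparent ≤ true as expected).

8.5°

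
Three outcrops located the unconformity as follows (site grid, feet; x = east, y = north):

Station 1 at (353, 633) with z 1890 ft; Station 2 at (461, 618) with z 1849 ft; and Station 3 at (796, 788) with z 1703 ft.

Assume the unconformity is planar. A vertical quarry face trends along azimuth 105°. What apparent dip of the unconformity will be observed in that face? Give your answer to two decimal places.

Let the plane be z = a·x + b·y + c.
Station 2−Station 1: 108a − 15b = −41;  Station 3−Station 1: 443a + 155b = −187.
Solving gives a = −0.39170, b = −0.08694.
Unit vector along 105° is (sin 105°, cos 105°) = (0.9659, -0.2588).
Slope in that direction = a·(0.9659) + b·(-0.2588) = −0.35586.
Apparent dip = arctan|0.35586| = 19.59° (true dip is 21.9°, so apparent ≤ true as expected).

19.59°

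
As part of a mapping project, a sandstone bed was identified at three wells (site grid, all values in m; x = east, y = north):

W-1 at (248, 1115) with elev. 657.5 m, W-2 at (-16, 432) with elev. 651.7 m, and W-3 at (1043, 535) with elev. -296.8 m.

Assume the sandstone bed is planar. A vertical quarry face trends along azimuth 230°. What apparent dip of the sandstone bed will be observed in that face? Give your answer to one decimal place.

25.5°

Let the plane be z = a·x + b·y + c.
W-2−W-1: −264a − 683b = −5.8;  W-3−W-1: 795a − 580b = −954.3.
Solving gives a = −0.93150, b = 0.36855.
Unit vector along 230° is (sin 230°, cos 230°) = (-0.7660, -0.6428).
Slope in that direction = a·(-0.7660) + b·(-0.6428) = 0.47668.
Apparent dip = arctan|0.47668| = 25.5° (true dip is 45.1°, so apparent ≤ true as expected).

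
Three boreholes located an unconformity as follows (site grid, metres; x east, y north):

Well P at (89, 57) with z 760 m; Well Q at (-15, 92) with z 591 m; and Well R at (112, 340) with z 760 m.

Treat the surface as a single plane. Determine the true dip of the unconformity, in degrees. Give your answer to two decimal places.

57.78°

Two edge vectors: Well P→Well Q = (-104, 35, -169), Well P→Well R = (23, 283, 0).
Normal n = (Well P→Well Q) × (Well P→Well R) = (47827, -3887, -30237).
So ∂z/∂x = −n_x/n_z = 1.58174 and ∂z/∂y = −n_y/n_z = −0.12855.
Gradient magnitude |∇z| = √(a² + b²) = √(2.50189 + 0.01653) = 1.58695.
True dip = arctan(1.58695) = 57.78°, dipping toward W (azimuth ≈ 275°).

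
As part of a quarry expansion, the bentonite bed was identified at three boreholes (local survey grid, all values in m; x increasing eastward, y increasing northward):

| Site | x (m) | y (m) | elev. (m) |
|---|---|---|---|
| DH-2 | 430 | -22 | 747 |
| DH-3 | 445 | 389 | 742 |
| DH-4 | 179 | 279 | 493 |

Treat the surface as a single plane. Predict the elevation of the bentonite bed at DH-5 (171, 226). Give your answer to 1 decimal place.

Let the plane be z = a·x + b·y + c.
DH-3−DH-2: 15a + 411b = −5;  DH-4−DH-2: −251a + 301b = −254.
Solving gives a = 0.95554, b = −0.04704.
Then c = 747 − a·430 − b·-22 = 335.08.
At (171, 226): z = 163.4 − 10.6 + 335.08 = 487.8 m.

487.8 m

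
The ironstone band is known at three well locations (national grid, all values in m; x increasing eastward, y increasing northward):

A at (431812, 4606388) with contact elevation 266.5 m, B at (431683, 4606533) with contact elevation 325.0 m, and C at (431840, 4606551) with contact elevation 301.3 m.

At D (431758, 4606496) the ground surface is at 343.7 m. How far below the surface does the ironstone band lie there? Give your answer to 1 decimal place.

41.2 m

Two edge vectors: A→B = (-129, 145, 58.5), A→C = (28, 163, 34.8).
Normal n = (A→B) × (A→C) = (-4489.5, 6127.2, -25087).
So ∂z/∂x = −n_x/n_z = −0.178957229 and ∂z/∂y = −n_y/n_z = 0.244238052.
Intercept c from A: 266.5 + 77275.88 − 1125055.23 = −1047512.85.
At (431758, 4606496): z_contact = −77266.22 + 1125081.61 − 1047512.85 = 302.54 m.
Depth below ground = 343.7 − 302.54 = 41.2 m.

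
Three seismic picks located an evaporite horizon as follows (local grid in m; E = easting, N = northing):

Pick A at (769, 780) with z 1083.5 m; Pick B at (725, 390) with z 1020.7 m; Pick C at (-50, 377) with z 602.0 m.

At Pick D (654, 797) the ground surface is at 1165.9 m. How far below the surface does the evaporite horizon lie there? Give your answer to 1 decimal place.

142.6 m

Two edge vectors: Pick A→Pick B = (-44, -390, -62.8), Pick A→Pick C = (-819, -403, -481.5).
Normal n = (Pick A→Pick B) × (Pick A→Pick C) = (162476.6, 30247.2, -301678).
So ∂z/∂E = −n_x/n_z = 0.53858 and ∂z/∂N = −n_y/n_z = 0.10026.
Intercept c from Pick A: 1083.5 − 414.17 − 78.21 = 591.13.
At (654, 797): z_contact = 352.23 + 79.91 + 591.13 = 1023.27 m.
Depth below ground = 1165.9 − 1023.27 = 142.6 m.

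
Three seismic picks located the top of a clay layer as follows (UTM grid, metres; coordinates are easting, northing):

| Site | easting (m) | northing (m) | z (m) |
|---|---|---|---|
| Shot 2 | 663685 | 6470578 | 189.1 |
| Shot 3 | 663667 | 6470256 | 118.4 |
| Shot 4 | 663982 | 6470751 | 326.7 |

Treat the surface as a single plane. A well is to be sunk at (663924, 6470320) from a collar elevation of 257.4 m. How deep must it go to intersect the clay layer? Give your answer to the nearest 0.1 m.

Two edge vectors: Shot 2→Shot 3 = (-18, -322, -70.7), Shot 2→Shot 4 = (297, 173, 137.6).
Normal n = (Shot 2→Shot 3) × (Shot 2→Shot 4) = (-32076.1, -18521.1, 92520).
So ∂z/∂easting = −n_x/n_z = 0.346693688 and ∂z/∂northing = −n_y/n_z = 0.200184825.
Intercept c from Shot 2: 189.1 − 230095.40 − 1295311.52 = −1525217.82.
At (663924, 6470320): z_contact = 230178.26 + 1295259.88 − 1525217.82 = 220.31 m.
Depth below ground = 257.4 − 220.31 = 37.1 m.

37.1 m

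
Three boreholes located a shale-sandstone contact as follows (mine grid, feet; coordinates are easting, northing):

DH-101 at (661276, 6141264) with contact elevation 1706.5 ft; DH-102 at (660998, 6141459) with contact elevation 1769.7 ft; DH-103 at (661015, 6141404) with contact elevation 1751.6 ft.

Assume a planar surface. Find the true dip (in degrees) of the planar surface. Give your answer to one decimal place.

Let the plane be z = a·easting + b·northing + c.
DH-102−DH-101: −278a + 195b = 63.2;  DH-103−DH-101: −261a + 140b = 45.1.
Solving gives a = 0.00447, b = 0.33047.
Gradient magnitude |∇z| = √(a² + b²) = √(0.00002 + 0.10921) = 0.33050.
True dip = arctan(0.33050) = 18.3°, dipping toward S (azimuth ≈ 181°).

18.3°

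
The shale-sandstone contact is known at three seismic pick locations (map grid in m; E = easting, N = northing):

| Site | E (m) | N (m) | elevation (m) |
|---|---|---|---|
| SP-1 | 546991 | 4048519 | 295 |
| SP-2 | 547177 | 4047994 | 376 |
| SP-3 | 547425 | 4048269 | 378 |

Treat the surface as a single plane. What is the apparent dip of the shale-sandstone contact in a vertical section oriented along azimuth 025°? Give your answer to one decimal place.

Two edge vectors: SP-1→SP-2 = (186, -525, 81), SP-1→SP-3 = (434, -250, 83).
Normal n = (SP-1→SP-2) × (SP-1→SP-3) = (-23325, 19716, 181350).
So ∂z/∂E = −n_x/n_z = 0.12862 and ∂z/∂N = −n_y/n_z = −0.10872.
Unit vector along 025° is (sin 25°, cos 25°) = (0.4226, 0.9063).
Slope in that direction = a·(0.4226) + b·(0.9063) = −0.04418.
Apparent dip = arctan|0.04418| = 2.5° (true dip is 9.6°, so apparent ≤ true as expected).

2.5°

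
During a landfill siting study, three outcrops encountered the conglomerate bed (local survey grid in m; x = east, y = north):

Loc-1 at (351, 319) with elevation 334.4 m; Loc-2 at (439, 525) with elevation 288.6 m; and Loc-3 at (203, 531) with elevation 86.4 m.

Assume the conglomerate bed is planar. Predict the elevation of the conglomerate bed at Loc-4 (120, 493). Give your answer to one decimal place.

38.6 m

Let the plane be z = a·x + b·y + c.
Loc-2−Loc-1: 88a + 206b = −45.8;  Loc-3−Loc-1: −148a + 212b = −248.
Solving gives a = 0.84198, b = −0.58201.
Then c = 334.4 − a·351 − b·319 = 224.53.
At (120, 493): z = 101.0 − 286.9 + 224.53 = 38.6 m.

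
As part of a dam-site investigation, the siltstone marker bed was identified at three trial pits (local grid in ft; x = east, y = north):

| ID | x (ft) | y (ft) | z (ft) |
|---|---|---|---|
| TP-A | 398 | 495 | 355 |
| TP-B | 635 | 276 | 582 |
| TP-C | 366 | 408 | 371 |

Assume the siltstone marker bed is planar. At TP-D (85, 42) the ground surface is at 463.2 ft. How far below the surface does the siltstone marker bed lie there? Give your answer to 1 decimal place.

111.0 ft

Let the plane be z = a·x + b·y + c.
TP-B−TP-A: 237a − 219b = 227;  TP-C−TP-A: −32a − 87b = 16.
Solving gives a = 0.58801, b = −0.40019.
Then c = 355 − a·398 − b·495 = 319.06.
At (85, 42): z_contact = 49.98 − 16.81 + 319.06 = 352.24 ft.
Depth below ground = 463.2 − 352.24 = 111.0 ft.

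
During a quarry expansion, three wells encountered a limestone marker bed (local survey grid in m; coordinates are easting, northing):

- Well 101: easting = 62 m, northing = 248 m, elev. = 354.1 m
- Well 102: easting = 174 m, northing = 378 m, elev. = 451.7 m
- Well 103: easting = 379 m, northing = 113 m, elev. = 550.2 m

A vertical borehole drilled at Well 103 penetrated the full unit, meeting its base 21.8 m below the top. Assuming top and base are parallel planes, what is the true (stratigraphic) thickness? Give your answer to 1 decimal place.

Two edge vectors: Well 101→Well 102 = (112, 130, 97.6), Well 101→Well 103 = (317, -135, 196.1).
Normal n = (Well 101→Well 102) × (Well 101→Well 103) = (38669, 8976, -56330).
So ∂z/∂easting = −n_x/n_z = 0.68647 and ∂z/∂northing = −n_y/n_z = 0.15935.
|∇z| = √(a²+b²) = 0.70472, so dip δ = arctan(0.70472) = 35.17°.
True thickness = vertical thickness × cos δ = 21.8 × cos 35.17° = 17.8 m.

17.8 m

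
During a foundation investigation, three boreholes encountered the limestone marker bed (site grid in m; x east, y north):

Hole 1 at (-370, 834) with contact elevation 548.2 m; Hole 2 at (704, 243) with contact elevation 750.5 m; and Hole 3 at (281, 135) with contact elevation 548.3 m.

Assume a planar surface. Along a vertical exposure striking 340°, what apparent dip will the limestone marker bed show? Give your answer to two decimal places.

11.63°

Let the plane be z = a·x + b·y + c.
Hole 2−Hole 1: 1074a − 591b = 202.3;  Hole 3−Hole 1: 651a − 699b = 0.1.
Solving gives a = 0.38621, b = 0.35955.
Unit vector along 340° is (sin 340°, cos 340°) = (-0.3420, 0.9397).
Slope in that direction = a·(-0.3420) + b·(0.9397) = 0.20577.
Apparent dip = arctan|0.20577| = 11.63° (true dip is 27.8°, so apparent ≤ true as expected).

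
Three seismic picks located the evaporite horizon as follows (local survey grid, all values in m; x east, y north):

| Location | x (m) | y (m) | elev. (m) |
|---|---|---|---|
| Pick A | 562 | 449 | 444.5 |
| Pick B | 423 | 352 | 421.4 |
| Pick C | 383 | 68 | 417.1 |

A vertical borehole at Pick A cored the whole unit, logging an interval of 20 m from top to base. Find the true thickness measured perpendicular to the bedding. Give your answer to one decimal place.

19.7 m

Two edge vectors: Pick A→Pick B = (-139, -97, -23.1), Pick A→Pick C = (-179, -381, -27.4).
Normal n = (Pick A→Pick B) × (Pick A→Pick C) = (-6143.3, 326.3, 35596).
So ∂z/∂x = −n_x/n_z = 0.17258 and ∂z/∂y = −n_y/n_z = −0.00917.
|∇z| = √(a²+b²) = 0.17283, so dip δ = arctan(0.17283) = 9.81°.
True thickness = vertical thickness × cos δ = 20 × cos 9.81° = 19.7 m.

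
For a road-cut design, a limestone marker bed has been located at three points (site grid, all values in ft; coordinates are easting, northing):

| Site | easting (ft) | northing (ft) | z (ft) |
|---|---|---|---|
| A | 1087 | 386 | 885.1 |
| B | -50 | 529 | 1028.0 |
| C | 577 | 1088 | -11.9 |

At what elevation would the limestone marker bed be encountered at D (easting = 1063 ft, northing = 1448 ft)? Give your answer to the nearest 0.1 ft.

-707.5 ft

Two edge vectors: A→B = (-1137, 143, 142.9), A→C = (-510, 702, -897).
Normal n = (A→B) × (A→C) = (-228586.8, -1092768, -725244).
So ∂z/∂easting = −n_x/n_z = −0.315186 and ∂z/∂northing = −n_y/n_z = −1.506759.
Intercept c from A: 885.1 + 342.61 + 581.61 = 1809.32.
At (1063, 1448): z = −335.0 − 2181.8 + 1809.32 = -707.5 ft.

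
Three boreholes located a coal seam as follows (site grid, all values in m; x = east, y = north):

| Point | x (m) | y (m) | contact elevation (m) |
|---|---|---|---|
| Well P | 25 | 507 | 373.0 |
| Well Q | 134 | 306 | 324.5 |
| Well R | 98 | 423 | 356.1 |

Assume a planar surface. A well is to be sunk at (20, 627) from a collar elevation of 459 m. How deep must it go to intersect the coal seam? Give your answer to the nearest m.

50 m

Two edge vectors: Well P→Well Q = (109, -201, -48.5), Well P→Well R = (73, -84, -16.9).
Normal n = (Well P→Well Q) × (Well P→Well R) = (-677.1, -1698.4, 5517).
So ∂z/∂x = −n_x/n_z = 0.12273 and ∂z/∂y = −n_y/n_z = 0.30785.
Intercept c from Well P: 373 − 3.07 − 156.08 = 213.85.
At (20, 627): z_contact = 2.5 + 193.0 + 213.85 = 409.3 m.
Depth below ground = 459 − 409.3 = 50 m.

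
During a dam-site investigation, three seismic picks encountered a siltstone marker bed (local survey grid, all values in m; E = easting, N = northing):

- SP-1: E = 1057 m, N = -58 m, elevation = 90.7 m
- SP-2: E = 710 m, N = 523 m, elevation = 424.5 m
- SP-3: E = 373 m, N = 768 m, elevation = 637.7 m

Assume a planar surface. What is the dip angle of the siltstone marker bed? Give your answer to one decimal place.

27.2°

Let the plane be z = a·E + b·N + c.
SP-2−SP-1: −347a + 581b = 333.8;  SP-3−SP-1: −684a + 826b = 547.
Solving gives a = −0.37992, b = 0.34762.
Gradient magnitude |∇z| = √(a² + b²) = √(0.14434 + 0.12084) = 0.51496.
True dip = arctan(0.51496) = 27.2°, dipping toward SE (azimuth ≈ 132°).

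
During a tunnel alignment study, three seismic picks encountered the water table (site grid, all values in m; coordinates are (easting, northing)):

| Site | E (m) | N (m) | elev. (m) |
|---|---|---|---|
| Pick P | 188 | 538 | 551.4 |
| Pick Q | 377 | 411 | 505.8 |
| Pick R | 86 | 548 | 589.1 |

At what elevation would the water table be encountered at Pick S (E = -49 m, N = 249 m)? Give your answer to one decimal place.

708.8 m

Two edge vectors: Pick P→Pick Q = (189, -127, -45.6), Pick P→Pick R = (-102, 10, 37.7).
Normal n = (Pick P→Pick Q) × (Pick P→Pick R) = (-4331.9, -2474.1, -11064).
So ∂z/∂E = −n_x/n_z = −0.39153 and ∂z/∂N = −n_y/n_z = −0.22362.
Intercept c from Pick P: 551.4 + 73.61 + 120.31 = 745.31.
At (-49, 249): z = 19.2 − 55.7 + 745.31 = 708.8 m.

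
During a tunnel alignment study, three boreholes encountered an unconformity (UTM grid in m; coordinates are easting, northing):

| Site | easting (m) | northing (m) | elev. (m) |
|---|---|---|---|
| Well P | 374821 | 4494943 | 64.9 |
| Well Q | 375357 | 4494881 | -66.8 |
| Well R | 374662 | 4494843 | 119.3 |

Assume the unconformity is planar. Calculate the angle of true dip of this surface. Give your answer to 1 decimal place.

Let the plane be z = a·easting + b·northing + c.
Well Q−Well P: 536a − 62b = −131.7;  Well R−Well P: −159a − 100b = 54.4.
Solving gives a = −0.26069, b = −0.12950.
Gradient magnitude |∇z| = √(a² + b²) = √(0.06796 + 0.01677) = 0.29108.
True dip = arctan(0.29108) = 16.2°, dipping toward ENE (azimuth ≈ 064°).

16.2°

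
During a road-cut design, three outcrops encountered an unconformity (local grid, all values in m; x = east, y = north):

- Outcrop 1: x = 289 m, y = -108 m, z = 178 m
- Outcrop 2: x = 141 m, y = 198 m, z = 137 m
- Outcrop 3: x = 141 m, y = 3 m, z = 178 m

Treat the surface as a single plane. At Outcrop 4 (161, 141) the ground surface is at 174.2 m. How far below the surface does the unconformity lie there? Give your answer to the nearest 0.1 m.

28.4 m

Let the plane be z = a·x + b·y + c.
Outcrop 2−Outcrop 1: −148a + 306b = −41;  Outcrop 3−Outcrop 1: −148a + 111b = 0.
Solving gives a = −0.15769, b = −0.21026.
Then c = 178 − a·289 − b·-108 = 200.87.
At (161, 141): z_contact = −25.39 − 29.65 + 200.87 = 145.83 m.
Depth below ground = 174.2 − 145.83 = 28.4 m.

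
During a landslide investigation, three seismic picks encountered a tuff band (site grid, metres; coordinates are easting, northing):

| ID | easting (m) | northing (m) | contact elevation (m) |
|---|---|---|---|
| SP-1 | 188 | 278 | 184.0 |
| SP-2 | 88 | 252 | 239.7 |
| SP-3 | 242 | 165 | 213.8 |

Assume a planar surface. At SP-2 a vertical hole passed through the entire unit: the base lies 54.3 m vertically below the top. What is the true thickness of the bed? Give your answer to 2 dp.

Let the plane be z = a·easting + b·northing + c.
SP-2−SP-1: −100a − 26b = 55.7;  SP-3−SP-1: 54a − 113b = 29.8.
Solving gives a = −0.43445, b = −0.47133.
|∇z| = √(a²+b²) = 0.64102, so dip δ = arctan(0.64102) = 32.66°.
True thickness = vertical thickness × cos δ = 54.3 × cos 32.66° = 45.71 m.

45.71 m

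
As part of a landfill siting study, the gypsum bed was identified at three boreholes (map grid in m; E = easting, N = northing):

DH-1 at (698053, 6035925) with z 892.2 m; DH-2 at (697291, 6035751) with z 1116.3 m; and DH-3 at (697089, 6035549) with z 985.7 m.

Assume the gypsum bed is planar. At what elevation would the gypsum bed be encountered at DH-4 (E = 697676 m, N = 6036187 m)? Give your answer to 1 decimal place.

Let the plane be z = a·E + b·N + c.
DH-2−DH-1: −762a − 174b = 224.1;  DH-3−DH-1: −964a − 376b = 93.5.
Solving gives a = −0.572443928, b = 1.218978582.
Then c = 892.2 − a·698053 − b·6035925 = −6957174.89.
At (697676, 6036187): z = −399380.4 + 7357982.7 − 6957174.89 = 1427.4 m.

1427.4 m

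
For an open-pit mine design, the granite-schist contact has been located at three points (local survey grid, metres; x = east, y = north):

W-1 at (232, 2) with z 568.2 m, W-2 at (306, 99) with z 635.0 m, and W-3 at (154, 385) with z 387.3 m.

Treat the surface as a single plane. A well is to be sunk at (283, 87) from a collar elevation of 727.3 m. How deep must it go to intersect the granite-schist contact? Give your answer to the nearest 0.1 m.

Two edge vectors: W-1→W-2 = (74, 97, 66.8), W-1→W-3 = (-78, 383, -180.9).
Normal n = (W-1→W-2) × (W-1→W-3) = (-43131.7, 8176.2, 35908).
So ∂z/∂x = −n_x/n_z = 1.20117 and ∂z/∂y = −n_y/n_z = −0.22770.
Intercept c from W-1: 568.2 − 278.67 + 0.46 = 289.98.
At (283, 87): z_contact = 339.93 − 19.81 + 289.98 = 610.11 m.
Depth below ground = 727.3 − 610.11 = 117.2 m.

117.2 m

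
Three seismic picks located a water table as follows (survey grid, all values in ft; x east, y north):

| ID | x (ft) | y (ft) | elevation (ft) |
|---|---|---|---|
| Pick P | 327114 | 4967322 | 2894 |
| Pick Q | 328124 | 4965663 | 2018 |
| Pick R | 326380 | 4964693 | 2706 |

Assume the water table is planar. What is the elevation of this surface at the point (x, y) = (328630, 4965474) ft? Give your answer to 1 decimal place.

Let the plane be z = a·x + b·y + c.
Pick Q−Pick P: 1010a − 1659b = −876;  Pick R−Pick P: −734a − 2629b = −188.
Solving gives a = −0.514101228, b = 0.215043858.
Then c = 2894 − a·327114 − b·4967322 = −897128.38.
At (328630, 4965474): z = −168949.1 + 1067794.7 − 897128.38 = 1717.2 ft.

1717.2 ft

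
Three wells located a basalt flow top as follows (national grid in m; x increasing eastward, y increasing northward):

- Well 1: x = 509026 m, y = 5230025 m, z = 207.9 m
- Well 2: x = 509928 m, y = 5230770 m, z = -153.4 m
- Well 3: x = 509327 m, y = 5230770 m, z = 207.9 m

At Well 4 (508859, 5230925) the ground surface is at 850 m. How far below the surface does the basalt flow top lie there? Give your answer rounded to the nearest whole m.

Let the plane be z = a·x + b·y + c.
Well 2−Well 1: 902a + 745b = −361.3;  Well 3−Well 1: 301a + 745b = 0.
Solving gives a = −0.60116473, b = 0.24288669.
Then c = 207.9 − a·509026 − b·5230025 = −964087.07.
At (508859, 5230925): z_contact = −305908.1 + 1270522.0 − 964087.07 = 526.9 m.
Depth below ground = 850 − 526.9 = 323 m.

323 m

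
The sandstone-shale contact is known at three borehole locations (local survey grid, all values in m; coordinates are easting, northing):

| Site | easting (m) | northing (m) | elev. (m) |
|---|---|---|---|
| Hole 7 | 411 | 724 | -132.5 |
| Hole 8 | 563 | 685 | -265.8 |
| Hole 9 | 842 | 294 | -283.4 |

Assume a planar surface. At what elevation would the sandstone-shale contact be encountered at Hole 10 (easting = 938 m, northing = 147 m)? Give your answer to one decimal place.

Let the plane be z = a·easting + b·northing + c.
Hole 8−Hole 7: 152a − 39b = −133.3;  Hole 9−Hole 7: 431a − 430b = −150.9.
Solving gives a = −1.05938, b = −0.71091.
Then c = -132.5 − a·411 − b·724 = 817.61.
At (938, 147): z = −993.7 − 104.5 + 817.61 = -280.6 m.

-280.6 m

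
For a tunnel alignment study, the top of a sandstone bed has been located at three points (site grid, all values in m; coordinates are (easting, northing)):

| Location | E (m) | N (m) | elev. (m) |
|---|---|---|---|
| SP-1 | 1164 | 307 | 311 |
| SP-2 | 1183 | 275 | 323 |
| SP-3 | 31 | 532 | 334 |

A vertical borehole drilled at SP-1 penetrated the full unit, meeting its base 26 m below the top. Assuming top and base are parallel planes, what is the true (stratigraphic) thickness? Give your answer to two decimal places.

23.69 m

Let the plane be z = a·E + b·N + c.
SP-2−SP-1: 19a − 32b = 12;  SP-3−SP-1: −1133a + 225b = 23.
Solving gives a = −0.10744, b = −0.43879.
|∇z| = √(a²+b²) = 0.45175, so dip δ = arctan(0.45175) = 24.31°.
True thickness = vertical thickness × cos δ = 26 × cos 24.31° = 23.69 m.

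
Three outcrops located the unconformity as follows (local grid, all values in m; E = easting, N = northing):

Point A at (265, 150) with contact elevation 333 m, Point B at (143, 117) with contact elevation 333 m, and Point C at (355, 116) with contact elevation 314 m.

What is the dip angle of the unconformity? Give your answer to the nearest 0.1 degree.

18.6°

Two edge vectors: Point A→Point B = (-122, -33, 0), Point A→Point C = (90, -34, -19).
Normal n = (Point A→Point B) × (Point A→Point C) = (627, -2318, 7118).
So ∂z/∂E = −n_x/n_z = −0.08809 and ∂z/∂N = −n_y/n_z = 0.32565.
Gradient magnitude |∇z| = √(a² + b²) = √(0.00776 + 0.10605) = 0.33736.
True dip = arctan(0.33736) = 18.6°, dipping toward SSE (azimuth ≈ 165°).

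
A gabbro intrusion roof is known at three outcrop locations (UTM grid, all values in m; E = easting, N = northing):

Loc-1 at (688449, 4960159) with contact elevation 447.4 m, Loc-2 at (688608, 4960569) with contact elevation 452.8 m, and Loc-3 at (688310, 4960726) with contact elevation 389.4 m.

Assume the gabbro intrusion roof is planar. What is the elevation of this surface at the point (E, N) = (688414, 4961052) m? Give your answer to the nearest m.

390 m

Let the plane be z = a·E + b·N + c.
Loc-2−Loc-1: 159a + 410b = 5.4;  Loc-3−Loc-1: −139a + 567b = −58.
Solving gives a = 0.18241982, b = −0.05757257.
Then c = 447.4 − a·688449 − b·4960159 = 160429.73.
At (688414, 4961052): z = 125580.4 − 285620.5 + 160429.73 = 389.6 m.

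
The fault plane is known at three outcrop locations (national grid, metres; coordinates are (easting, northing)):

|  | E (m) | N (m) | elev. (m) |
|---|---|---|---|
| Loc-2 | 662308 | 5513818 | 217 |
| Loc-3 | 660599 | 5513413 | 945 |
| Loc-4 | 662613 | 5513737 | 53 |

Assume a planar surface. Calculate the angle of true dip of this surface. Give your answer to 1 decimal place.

Let the plane be z = a·E + b·N + c.
Loc-3−Loc-2: −1709a − 405b = 728;  Loc-4−Loc-2: 305a − 81b = −164.
Solving gives a = −0.47866, b = 0.22231.
Gradient magnitude |∇z| = √(a² + b²) = √(0.22912 + 0.04942) = 0.52777.
True dip = arctan(0.52777) = 27.8°, dipping toward ESE (azimuth ≈ 115°).

27.8°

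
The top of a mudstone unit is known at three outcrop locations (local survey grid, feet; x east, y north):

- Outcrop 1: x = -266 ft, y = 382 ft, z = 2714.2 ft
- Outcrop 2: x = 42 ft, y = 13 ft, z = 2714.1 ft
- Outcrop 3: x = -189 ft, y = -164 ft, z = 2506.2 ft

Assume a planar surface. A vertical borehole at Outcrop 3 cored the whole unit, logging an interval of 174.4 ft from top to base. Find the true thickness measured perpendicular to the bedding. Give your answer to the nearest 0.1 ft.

Let the plane be z = a·x + b·y + c.
Outcrop 2−Outcrop 1: 308a − 369b = −0.1;  Outcrop 3−Outcrop 1: 77a − 546b = −208.
Solving gives a = 0.54880, b = 0.45835.
|∇z| = √(a²+b²) = 0.71503, so dip δ = arctan(0.71503) = 35.57°.
True thickness = vertical thickness × cos δ = 174.4 × cos 35.57° = 141.9 ft.

141.9 ft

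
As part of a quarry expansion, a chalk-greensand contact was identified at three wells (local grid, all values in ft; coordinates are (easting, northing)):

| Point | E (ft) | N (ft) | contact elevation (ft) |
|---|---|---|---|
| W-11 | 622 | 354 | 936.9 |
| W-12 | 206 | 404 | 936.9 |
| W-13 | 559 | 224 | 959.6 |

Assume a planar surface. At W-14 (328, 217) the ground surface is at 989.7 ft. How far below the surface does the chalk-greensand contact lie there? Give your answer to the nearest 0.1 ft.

Let the plane be z = a·E + b·N + c.
W-12−W-11: −416a + 50b = 0;  W-13−W-11: −63a − 130b = 22.7.
Solving gives a = −0.01983, b = −0.16500.
Then c = 936.9 − a·622 − b·354 = 1007.65.
At (328, 217): z_contact = −6.50 − 35.81 + 1007.65 = 965.34 ft.
Depth below ground = 989.7 − 965.34 = 24.4 ft.

24.4 ft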